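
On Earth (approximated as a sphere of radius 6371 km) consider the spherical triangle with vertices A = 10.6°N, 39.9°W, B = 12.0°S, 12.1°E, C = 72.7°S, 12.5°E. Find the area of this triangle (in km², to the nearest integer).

25866147 km²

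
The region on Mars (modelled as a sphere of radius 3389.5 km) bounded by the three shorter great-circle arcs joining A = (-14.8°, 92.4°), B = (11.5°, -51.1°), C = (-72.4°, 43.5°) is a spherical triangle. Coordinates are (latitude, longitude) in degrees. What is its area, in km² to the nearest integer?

Side lengths (central angles): a = 1.7863, b = 1.1200, c = 2.5192 rad; semiperimeter s = 2.7128.
By l'Huilier's theorem, tan(E/4) = √[tan(s/2) tan((s−a)/2) tan((s−b)/2) tan((s−c)/2)], giving spherical excess E = 1.7805 rad.
Area = E·R² = 1.7805 × (3389.5)² ≈ 20455523 km².

20455523 km²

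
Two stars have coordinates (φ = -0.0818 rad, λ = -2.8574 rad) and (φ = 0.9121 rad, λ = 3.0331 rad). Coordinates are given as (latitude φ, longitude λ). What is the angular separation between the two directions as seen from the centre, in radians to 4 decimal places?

1.0484 rad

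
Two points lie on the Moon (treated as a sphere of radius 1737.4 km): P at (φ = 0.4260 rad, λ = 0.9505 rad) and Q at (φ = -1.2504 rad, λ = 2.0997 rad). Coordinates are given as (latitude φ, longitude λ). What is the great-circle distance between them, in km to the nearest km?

3213 km

In radians: φ₁ = 0.4260, φ₂ = -1.2504, Δλ = 65.844° = 1.1492 rad.
Haversine: a = sin²(Δφ/2) + cos φ₁ cos φ₂ sin²(Δλ/2) = 0.5527 + (0.9106)(0.3149)(0.2954) = 0.63742.
Central angle c = 2·arcsin(√a) = 1.84922 rad.
Distance = R·c = 1737.4 × 1.8492 ≈ 3213 km.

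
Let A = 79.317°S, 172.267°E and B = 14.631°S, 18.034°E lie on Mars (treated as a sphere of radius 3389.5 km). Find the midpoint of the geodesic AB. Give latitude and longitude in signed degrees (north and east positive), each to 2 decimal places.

-56.92°, 23.78°

The central angle between A and B is δ = 1.4840 rad.
With f = 0.5, the slerp weights are sin((1−f)δ)/sin δ = 0.6783 and sin(fδ)/sin δ = 0.6783.
Weighted sum of the unit vectors: (0.6783)·(-0.1837,0.0249,-0.9827) + (0.6783)·(0.9200,0.2995,-0.2526) = (0.4995, 0.2201, -0.8379).
Converting back: φ = atan2(z, √(x²+y²)) = -56.92°, λ = atan2(y, x) = 23.78°.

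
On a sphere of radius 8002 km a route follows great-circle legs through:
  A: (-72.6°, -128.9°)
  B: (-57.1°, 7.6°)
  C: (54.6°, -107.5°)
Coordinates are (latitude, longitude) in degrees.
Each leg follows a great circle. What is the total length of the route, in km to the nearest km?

Leg A→B: central angle 0.8184 rad, distance 6549.0 km.
Leg B→C: central angle 2.5285 rad, distance 20233.1 km.
Total: 6549.0 + 20233.1 ≈ 26782 km.

26782 km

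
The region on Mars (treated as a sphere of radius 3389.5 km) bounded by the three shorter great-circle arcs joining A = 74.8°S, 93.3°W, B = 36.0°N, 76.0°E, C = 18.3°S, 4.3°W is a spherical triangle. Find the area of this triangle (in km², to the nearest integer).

Side lengths (central angles): a = 1.6260, b = 1.2584, c = 2.4585 rad; semiperimeter s = 2.6714.
By l'Huilier's theorem, tan(E/4) = √[tan(s/2) tan((s−a)/2) tan((s−b)/2) tan((s−c)/2)], giving spherical excess E = 1.7523 rad.
Area = E·R² = 1.7523 × (3389.5)² ≈ 20131568 km².

20131568 km²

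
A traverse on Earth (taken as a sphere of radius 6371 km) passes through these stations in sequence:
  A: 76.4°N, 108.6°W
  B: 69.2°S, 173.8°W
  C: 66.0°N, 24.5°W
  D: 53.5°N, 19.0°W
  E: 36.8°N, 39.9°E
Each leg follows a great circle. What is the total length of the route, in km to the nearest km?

41698 km

Leg A→B: central angle 2.6333 rad, distance 16776.9 km.
Leg B→C: central angle 2.9324 rad, distance 18682.3 km.
Leg C→D: central angle 0.2233 rad, distance 1422.4 km.
Leg D→E: central angle 0.7561 rad, distance 4816.8 km.
Total: 16776.9 + 18682.3 + 1422.4 + 4816.8 ≈ 41698 km.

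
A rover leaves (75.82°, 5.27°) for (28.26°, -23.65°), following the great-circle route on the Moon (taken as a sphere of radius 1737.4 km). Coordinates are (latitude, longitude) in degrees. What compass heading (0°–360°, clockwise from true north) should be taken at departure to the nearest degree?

214°

Δλ = -28.920° = -0.5047 rad.
y = sin Δλ · cos φ₂ = (-0.4836)(0.8808) = -0.4259
x = cos φ₁ sin φ₂ − sin φ₁ cos φ₂ cos Δλ = (0.2450)(0.4735) − (0.9695)(0.8808)(0.8753) = -0.6315
θ = atan2(y, x) = -146.00°; adding 360° gives 214°.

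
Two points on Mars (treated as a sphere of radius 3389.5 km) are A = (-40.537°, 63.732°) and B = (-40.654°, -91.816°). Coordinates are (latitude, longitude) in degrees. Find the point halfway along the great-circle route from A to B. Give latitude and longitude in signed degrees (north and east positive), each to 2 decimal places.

-76.12°, -13.81°

The central angle between A and B is δ = 1.6724 rad.
With f = 0.5, the slerp weights are sin((1−f)δ)/sin δ = 0.7459 and sin(fδ)/sin δ = 0.7459.
Weighted sum of the unit vectors: (0.7459)·(0.3363,0.6815,-0.6499) + (0.7459)·(-0.0240,-0.7583,-0.6515) = (0.2330, -0.0573, -0.9708).
Converting back: φ = atan2(z, √(x²+y²)) = -76.12°, λ = atan2(y, x) = -13.81°.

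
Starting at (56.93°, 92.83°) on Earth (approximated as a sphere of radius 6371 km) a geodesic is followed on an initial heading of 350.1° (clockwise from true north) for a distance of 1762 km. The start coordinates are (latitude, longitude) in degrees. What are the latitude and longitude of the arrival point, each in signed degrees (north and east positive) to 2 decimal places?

Angular distance δ = d/R = 1762/6371 = 0.27657 rad; initial bearing θ = 6.1104 rad.
sin φ₂ = sin φ₁ cos δ + cos φ₁ sin δ cos θ = (0.8380)(0.9620) + (0.5457)(0.2731)(0.9851) = 0.9529, so φ₂ = 72.35°.
Δλ = atan2(sin θ sin δ cos φ₁, cos δ − sin φ₁ sin φ₂) = atan2(-0.0256, 0.1634) = -8.908°.
λ₂ = 92.830° − 8.908° = 83.92°.

72.35°, 83.92°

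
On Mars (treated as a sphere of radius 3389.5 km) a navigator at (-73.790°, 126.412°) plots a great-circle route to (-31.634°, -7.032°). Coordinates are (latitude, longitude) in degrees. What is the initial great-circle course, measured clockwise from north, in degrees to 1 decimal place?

221.1°

With φ₁ = -1.2879, φ₂ = -0.5521, Δλ = -2.3290 rad, the forward-azimuth formula gives
θ = atan2( sin Δλ cos φ₂ , cos φ₁ sin φ₂ − sin φ₁ cos φ₂ cos Δλ ) = atan2(-0.6182, -0.7086) = -138.90°.
Adding 360° brings this into [0°, 360°): 221.1°.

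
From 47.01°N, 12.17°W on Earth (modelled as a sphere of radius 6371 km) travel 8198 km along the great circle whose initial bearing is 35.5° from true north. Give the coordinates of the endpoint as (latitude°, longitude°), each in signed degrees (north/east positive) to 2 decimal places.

47.55°, 112.15°

Angular distance δ = d/R = 8198/6371 = 1.28677 rad; initial bearing θ = 0.6196 rad.
sin φ₂ = sin φ₁ cos δ + cos φ₁ sin δ cos θ = (0.7315)(0.2802) + (0.6819)(0.9599)(0.8141) = 0.7379, so φ₂ = 47.55°.
Δλ = atan2(sin θ sin δ cos φ₁, cos δ − sin φ₁ sin φ₂) = atan2(0.3801, -0.2595) = 124.322°.
λ₂ = -12.170° + 124.322° = 112.15°.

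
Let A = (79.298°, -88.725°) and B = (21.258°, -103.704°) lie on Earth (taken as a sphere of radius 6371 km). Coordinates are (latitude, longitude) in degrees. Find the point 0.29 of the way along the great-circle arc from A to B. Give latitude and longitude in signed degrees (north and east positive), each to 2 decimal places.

62.63°, -99.05°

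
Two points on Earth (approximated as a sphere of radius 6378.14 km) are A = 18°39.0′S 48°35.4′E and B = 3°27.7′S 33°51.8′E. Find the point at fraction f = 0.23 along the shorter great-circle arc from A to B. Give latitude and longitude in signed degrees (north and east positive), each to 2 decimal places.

The central angle between A and B is δ = 0.3653 rad.
With f = 0.23, the slerp weights are sin((1−f)δ)/sin δ = 0.7771 and sin(fδ)/sin δ = 0.2349.
Weighted sum of the unit vectors: (0.7771)·(0.6267,0.7106,-0.3198) + (0.2349)·(0.8289,0.5562,-0.0604) = (0.6817, 0.6828, -0.2627).
Converting back: φ = atan2(z, √(x²+y²)) = -15.23°, λ = atan2(y, x) = 45.05°.

-15.23°, 45.05°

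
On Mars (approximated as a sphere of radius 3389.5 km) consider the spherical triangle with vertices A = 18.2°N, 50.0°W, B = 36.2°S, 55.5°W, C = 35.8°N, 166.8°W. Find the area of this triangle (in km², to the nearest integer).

15077177 km²

Side lengths (central angles): a = 2.1935, b = 1.7362, c = 0.9538 rad; semiperimeter s = 2.4418.
By l'Huilier's theorem, tan(E/4) = √[tan(s/2) tan((s−a)/2) tan((s−b)/2) tan((s−c)/2)], giving spherical excess E = 1.3123 rad.
Area = E·R² = 1.3123 × (3389.5)² ≈ 15077177 km².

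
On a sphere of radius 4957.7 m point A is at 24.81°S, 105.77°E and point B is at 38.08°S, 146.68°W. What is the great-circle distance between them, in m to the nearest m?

Let φ₁ = -0.4330 rad, φ₂ = -0.6646 rad, and Δλ = 1.8771 rad.
Haversine: a = sin²(Δφ/2) + cos φ₁ cos φ₂ sin²(Δλ/2) = 0.0134 + (0.9077)(0.7872)(0.6508) = 0.47832.
Central angle c = 2·arcsin(√a) = 1.52743 rad.
Distance = R·c = 4957.7 × 1.5274 ≈ 7573 m.

7573 m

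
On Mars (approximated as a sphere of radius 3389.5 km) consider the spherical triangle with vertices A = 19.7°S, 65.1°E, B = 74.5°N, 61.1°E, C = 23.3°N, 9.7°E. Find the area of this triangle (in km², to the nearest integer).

8920607 km²

Side lengths (central angles): a = 1.0071, b = 1.2050, c = 1.6447 rad; semiperimeter s = 1.9284.
By l'Huilier's theorem, tan(E/4) = √[tan(s/2) tan((s−a)/2) tan((s−b)/2) tan((s−c)/2)], giving spherical excess E = 0.7765 rad.
Area = E·R² = 0.7765 × (3389.5)² ≈ 8920607 km².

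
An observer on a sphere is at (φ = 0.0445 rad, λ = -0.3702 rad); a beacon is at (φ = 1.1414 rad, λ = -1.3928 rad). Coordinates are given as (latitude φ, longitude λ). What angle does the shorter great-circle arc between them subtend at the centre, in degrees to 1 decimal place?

75.1°

Let φ₁ = 0.0445 rad, φ₂ = 1.1414 rad, and Δλ = -1.0226 rad.
Haversine: a = sin²(Δφ/2) + cos φ₁ cos φ₂ sin²(Δλ/2) = 0.2718 + (0.9990)(0.4163)(0.2394) = 0.37140.
Central angle c = 2·arcsin(√a) = 1.31068 rad.
So the angular separation is 75.1°.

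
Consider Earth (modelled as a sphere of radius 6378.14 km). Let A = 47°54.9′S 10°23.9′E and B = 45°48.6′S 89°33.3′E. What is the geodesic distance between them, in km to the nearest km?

Let φ₁ = -0.8363 rad, φ₂ = -0.7995 rad, and Δλ = 1.3815 rad.
cos c = sin φ₁ sin φ₂ + cos φ₁ cos φ₂ cos Δλ = (-0.7422)(-0.7170) + (0.6702)(0.6970)(0.1881) = 0.62003,
so c = arccos(0.62003) = 0.90201 rad.
Distance = R·c = 6378.14 × 0.9020 ≈ 5753 km.

5753 km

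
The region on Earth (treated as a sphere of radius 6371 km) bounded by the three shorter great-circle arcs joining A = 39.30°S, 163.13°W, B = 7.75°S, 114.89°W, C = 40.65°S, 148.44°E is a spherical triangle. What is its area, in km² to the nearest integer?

1390854 km²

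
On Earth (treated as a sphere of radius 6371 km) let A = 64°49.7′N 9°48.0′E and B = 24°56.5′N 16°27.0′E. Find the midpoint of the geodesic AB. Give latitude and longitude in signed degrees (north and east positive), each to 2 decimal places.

44.93°, 14.33°

Central angle δ = 0.7002 rad. Interpolating on the sphere with fraction f = 0.5:
P = [sin((1−f)δ)·A + sin(fδ)·B] / sin δ = 0.5323·A + 0.5323·B in Cartesian coordinates,
giving P = (0.6860, 0.1752, 0.7062), i.e. latitude 44.93°, longitude 14.33°.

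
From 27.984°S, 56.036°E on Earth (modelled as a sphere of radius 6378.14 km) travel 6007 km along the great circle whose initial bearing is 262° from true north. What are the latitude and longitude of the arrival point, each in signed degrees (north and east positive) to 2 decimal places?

Angular distance δ = d/R = 6007/6378.14 = 0.94181 rad; initial bearing θ = 4.5728 rad.
sin φ₂ = sin φ₁ cos δ + cos φ₁ sin δ cos θ = (-0.4692)(0.5883) + (0.8831)(0.8086)(-0.1392) = -0.3754, so φ₂ = -22.05°.
Δλ = atan2(sin θ sin δ cos φ₁, cos δ − sin φ₁ sin φ₂) = atan2(-0.7071, 0.4122) = -59.764°.
λ₂ = 56.036° − 59.764° = -3.73°.

-22.05°, -3.73°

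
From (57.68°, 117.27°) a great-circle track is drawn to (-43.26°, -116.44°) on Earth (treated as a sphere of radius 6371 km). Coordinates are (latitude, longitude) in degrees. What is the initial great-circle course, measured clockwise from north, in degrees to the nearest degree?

90°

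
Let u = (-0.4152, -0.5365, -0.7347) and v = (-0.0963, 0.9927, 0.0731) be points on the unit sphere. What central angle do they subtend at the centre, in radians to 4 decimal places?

u·v = -0.5463; |u| = 1.0000, |v| = 1.0000.
cos θ = (u·v)/(|u||v|) = -0.5463, so θ = 2.1487 rad.

2.1487 rad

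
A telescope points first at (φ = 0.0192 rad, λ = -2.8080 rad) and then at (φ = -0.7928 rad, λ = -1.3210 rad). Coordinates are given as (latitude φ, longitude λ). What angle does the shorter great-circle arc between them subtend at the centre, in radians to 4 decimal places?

1.5257 rad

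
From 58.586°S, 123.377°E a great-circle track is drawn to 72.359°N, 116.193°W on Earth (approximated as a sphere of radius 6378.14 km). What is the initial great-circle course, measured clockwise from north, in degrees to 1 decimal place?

35.5°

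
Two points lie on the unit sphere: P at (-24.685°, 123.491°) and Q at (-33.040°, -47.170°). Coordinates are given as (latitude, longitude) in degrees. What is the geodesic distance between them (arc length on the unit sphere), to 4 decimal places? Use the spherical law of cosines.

With latitudes φ₁ = -24.685°, φ₂ = -33.040° and longitude difference Δλ = -170.661°:
cos c = sin φ₁ sin φ₂ + cos φ₁ cos φ₂ cos Δλ = (-0.4176)(-0.5452) + (0.9086)(0.8383)(-0.9867) = -0.52389,
so c = arccos(-0.52389) = 2.12221 rad.
On the unit sphere the arc length equals the central angle: 2.1222.

2.1222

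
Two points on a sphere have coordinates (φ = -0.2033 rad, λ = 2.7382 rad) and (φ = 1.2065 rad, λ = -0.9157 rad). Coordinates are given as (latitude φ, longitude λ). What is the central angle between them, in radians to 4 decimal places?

2.0861 rad

In radians: φ₁ = -0.2033, φ₂ = 1.2065, Δλ = 150.647° = 2.6293 rad.
cos c = sin φ₁ sin φ₂ + cos φ₁ cos φ₂ cos Δλ = (-0.2019)(0.9344) + (0.9794)(0.3563)(-0.8716) = -0.49281,
so c = arccos(-0.49281) = 2.08611 rad.
So the angular separation is 2.0861 rad.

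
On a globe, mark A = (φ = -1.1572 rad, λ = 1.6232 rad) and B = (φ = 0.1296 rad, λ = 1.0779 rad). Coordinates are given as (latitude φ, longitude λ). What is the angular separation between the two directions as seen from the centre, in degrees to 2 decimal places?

77.15°

Let φ₁ = -1.1572 rad, φ₂ = 0.1296 rad, and Δλ = -0.5453 rad.
Haversine: a = sin²(Δφ/2) + cos φ₁ cos φ₂ sin²(Δλ/2) = 0.3599 + (0.4019)(0.9916)(0.0725) = 0.38880.
Central angle c = 2·arcsin(√a) = 1.34653 rad.
So the angular separation is 77.15°.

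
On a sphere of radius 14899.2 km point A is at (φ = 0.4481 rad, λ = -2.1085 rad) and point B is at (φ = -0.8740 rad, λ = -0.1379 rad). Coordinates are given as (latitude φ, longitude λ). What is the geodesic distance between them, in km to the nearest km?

32213 km

In radians: φ₁ = 0.4481, φ₂ = -0.8740, Δλ = 112.907° = 1.9706 rad.
Haversine: a = sin²(Δφ/2) + cos φ₁ cos φ₂ sin²(Δλ/2) = 0.3769 + (0.9013)(0.6418)(0.6946) = 0.77870.
Central angle c = 2·arcsin(√a) = 2.16205 rad.
Distance = R·c = 14899.2 × 2.1620 ≈ 32213 km.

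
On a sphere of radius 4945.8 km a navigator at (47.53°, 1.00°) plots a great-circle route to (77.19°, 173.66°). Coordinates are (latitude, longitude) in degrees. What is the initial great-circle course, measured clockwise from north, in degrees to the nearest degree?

With φ₁ = 0.8296, φ₂ = 1.3472, Δλ = 3.0135 rad, the forward-azimuth formula gives
θ = atan2( sin Δλ cos φ₂ , cos φ₁ sin φ₂ − sin φ₁ cos φ₂ cos Δλ ) = atan2(0.0283, 0.8206) = 1.98°.
So the initial bearing is 2°.

2°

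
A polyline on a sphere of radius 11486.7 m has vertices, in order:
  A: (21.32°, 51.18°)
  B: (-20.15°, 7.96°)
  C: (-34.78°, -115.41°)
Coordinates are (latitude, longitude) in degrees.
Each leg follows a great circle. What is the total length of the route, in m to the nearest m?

32549 m

Leg A→B: central angle 1.0332 rad, distance 11868.2 m.
Leg B→C: central angle 1.8004 rad, distance 20681.1 m.
Total: 11868.2 + 20681.1 ≈ 32549 m.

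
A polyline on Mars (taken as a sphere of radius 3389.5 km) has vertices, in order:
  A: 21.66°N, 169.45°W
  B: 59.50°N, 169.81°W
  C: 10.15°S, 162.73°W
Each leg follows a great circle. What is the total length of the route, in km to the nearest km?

6373 km

Leg A→B: central angle 0.6604 rad, distance 2238.6 km.
Leg B→C: central angle 1.2197 rad, distance 4134.1 km.
Total: 2238.6 + 4134.1 ≈ 6373 km.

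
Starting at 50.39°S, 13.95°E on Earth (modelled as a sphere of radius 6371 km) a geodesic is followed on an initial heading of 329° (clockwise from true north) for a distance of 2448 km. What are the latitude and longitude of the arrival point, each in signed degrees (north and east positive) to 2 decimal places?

Angular distance δ = d/R = 2448/6371 = 0.38424 rad; initial bearing θ = 5.7421 rad.
sin φ₂ = sin φ₁ cos δ + cos φ₁ sin δ cos θ = (-0.7704)(0.9271) + (0.6376)(0.3749)(0.8572) = -0.5094, so φ₂ = -30.62°.
Δλ = atan2(sin θ sin δ cos φ₁, cos δ − sin φ₁ sin φ₂) = atan2(-0.1231, 0.5347) = -12.965°.
λ₂ = 13.950° − 12.965° = 0.99°.

-30.62°, 0.99°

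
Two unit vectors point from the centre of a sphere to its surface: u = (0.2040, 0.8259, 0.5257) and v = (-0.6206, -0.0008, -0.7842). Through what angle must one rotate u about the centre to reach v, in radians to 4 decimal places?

u·v = -0.5395; |u| = 1.0000, |v| = 1.0001.
cos θ = (u·v)/(|u||v|) = -0.5395, so θ = 2.1406 rad.

2.1406 rad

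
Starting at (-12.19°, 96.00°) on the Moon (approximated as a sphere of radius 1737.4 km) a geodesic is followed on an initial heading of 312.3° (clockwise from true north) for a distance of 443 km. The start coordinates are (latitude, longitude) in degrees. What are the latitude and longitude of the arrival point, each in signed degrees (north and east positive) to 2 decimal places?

-2.20°, 85.24°

Angular distance δ = d/R = 443/1737.4 = 0.25498 rad; initial bearing θ = 5.4507 rad.
sin φ₂ = sin φ₁ cos δ + cos φ₁ sin δ cos θ = (-0.2112)(0.9677) + (0.9775)(0.2522)(0.6730) = -0.0384, so φ₂ = -2.20°.
Δλ = atan2(sin θ sin δ cos φ₁, cos δ − sin φ₁ sin φ₂) = atan2(-0.1823, 0.9596) = -10.760°.
λ₂ = 96.000° − 10.760° = 85.24°.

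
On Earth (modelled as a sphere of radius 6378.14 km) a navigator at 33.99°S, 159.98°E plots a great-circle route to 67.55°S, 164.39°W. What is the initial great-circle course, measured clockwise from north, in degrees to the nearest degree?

159°

Δλ = 35.630° = 0.6219 rad.
y = sin Δλ · cos φ₂ = (0.5825)(0.3819) = 0.2225
x = cos φ₁ sin φ₂ − sin φ₁ cos φ₂ cos Δλ = (0.8291)(-0.9242) − (-0.5590)(0.3819)(0.8128) = -0.5928
θ = atan2(y, x) = 159.43°, so the bearing is 159°.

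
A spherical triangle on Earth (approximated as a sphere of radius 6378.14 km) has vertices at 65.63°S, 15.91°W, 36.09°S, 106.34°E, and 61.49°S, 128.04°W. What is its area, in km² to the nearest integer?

21419463 km²

Side lengths (central angles): a = 1.2735, b = 0.7580, c = 1.2040 rad; semiperimeter s = 1.6177.
By l'Huilier's theorem, tan(E/4) = √[tan(s/2) tan((s−a)/2) tan((s−b)/2) tan((s−c)/2)], giving spherical excess E = 0.5265 rad.
Area = E·R² = 0.5265 × (6378.14)² ≈ 21419463 km².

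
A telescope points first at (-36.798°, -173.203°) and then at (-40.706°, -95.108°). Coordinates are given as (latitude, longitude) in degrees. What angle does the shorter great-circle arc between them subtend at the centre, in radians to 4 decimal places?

1.0288 rad

With latitudes φ₁ = -36.798°, φ₂ = -40.706° and longitude difference Δλ = 78.095°:
Haversine: a = sin²(Δφ/2) + cos φ₁ cos φ₂ sin²(Δλ/2) = 0.0012 + (0.8008)(0.7581)(0.3969) = 0.24206.
Central angle c = 2·arcsin(√a) = 1.02877 rad.
So the angular separation is 1.0288 rad.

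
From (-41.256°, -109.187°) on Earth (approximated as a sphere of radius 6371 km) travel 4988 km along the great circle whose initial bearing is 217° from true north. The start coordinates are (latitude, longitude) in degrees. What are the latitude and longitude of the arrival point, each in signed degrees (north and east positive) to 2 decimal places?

-62.99°, -178.37°

Angular distance δ = d/R = 4988/6371 = 0.78292 rad; initial bearing θ = 3.7874 rad.
sin φ₂ = sin φ₁ cos δ + cos φ₁ sin δ cos θ = (-0.6594)(0.7089) + (0.7518)(0.7054)(-0.7986) = -0.8909, so φ₂ = -62.99°.
Δλ = atan2(sin θ sin δ cos φ₁, cos δ − sin φ₁ sin φ₂) = atan2(-0.3191, 0.1214) = -69.179°.
λ₂ = -109.187° − 69.179° = -178.37°.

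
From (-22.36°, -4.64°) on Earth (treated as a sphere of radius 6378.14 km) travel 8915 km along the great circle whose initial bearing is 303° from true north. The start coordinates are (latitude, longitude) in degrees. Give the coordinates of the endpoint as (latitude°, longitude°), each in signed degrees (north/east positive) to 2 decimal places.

25.51°, -70.90°

Angular distance δ = d/R = 8915/6378.14 = 1.39774 rad; initial bearing θ = 5.2883 rad.
sin φ₂ = sin φ₁ cos δ + cos φ₁ sin δ cos θ = (-0.3804)(0.1722) + (0.9248)(0.9851)(0.5446) = 0.4307, so φ₂ = 25.51°.
Δλ = atan2(sin θ sin δ cos φ₁, cos δ − sin φ₁ sin φ₂) = atan2(-0.7640, 0.3360) = -66.260°.
λ₂ = -4.640° − 66.260° = -70.90°.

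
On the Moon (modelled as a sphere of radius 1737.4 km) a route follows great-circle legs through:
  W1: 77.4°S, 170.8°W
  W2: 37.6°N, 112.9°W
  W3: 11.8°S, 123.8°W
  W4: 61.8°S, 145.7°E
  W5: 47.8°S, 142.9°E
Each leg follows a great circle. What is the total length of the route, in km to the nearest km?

Leg W1→W2: central angle 2.0986 rad, distance 3646.0 km.
Leg W2→W3: central angle 0.8805 rad, distance 1529.7 km.
Leg W3→W4: central angle 1.3937 rad, distance 2421.4 km.
Leg W4→W5: central angle 0.2459 rad, distance 427.2 km.
Total: 3646.0 + 1529.7 + 2421.4 + 427.2 ≈ 8024 km.

8024 km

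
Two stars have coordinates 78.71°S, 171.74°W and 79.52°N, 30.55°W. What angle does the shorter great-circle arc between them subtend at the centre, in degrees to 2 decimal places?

172.77°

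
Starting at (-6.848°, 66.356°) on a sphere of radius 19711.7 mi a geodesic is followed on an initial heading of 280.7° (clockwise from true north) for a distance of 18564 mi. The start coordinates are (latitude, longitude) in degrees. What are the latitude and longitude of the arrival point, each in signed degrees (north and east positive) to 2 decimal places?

4.53°, 13.51°

Angular distance δ = d/R = 18564/19711.7 = 0.94178 rad; initial bearing θ = 4.8991 rad.
sin φ₂ = sin φ₁ cos δ + cos φ₁ sin δ cos θ = (-0.1192)(0.5884) + (0.9929)(0.8086)(0.1857) = 0.0789, so φ₂ = 4.53°.
Δλ = atan2(sin θ sin δ cos φ₁, cos δ − sin φ₁ sin φ₂) = atan2(-0.7889, 0.5978) = -52.847°.
λ₂ = 66.356° − 52.847° = 13.51°.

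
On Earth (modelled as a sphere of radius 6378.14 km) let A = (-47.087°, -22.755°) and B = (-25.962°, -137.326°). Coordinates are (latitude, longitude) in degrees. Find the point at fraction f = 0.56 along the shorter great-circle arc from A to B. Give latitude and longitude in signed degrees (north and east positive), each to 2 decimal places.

The central angle between A and B is δ = 1.5047 rad.
With f = 0.56, the slerp weights are sin((1−f)δ)/sin δ = 0.6161 and sin(fδ)/sin δ = 0.7480.
Weighted sum of the unit vectors: (0.6161)·(0.6279,-0.2634,-0.7324) + (0.7480)·(-0.6610,-0.6094,-0.4378) = (-0.1076, -0.6181, -0.7787).
Converting back: φ = atan2(z, √(x²+y²)) = -51.14°, λ = atan2(y, x) = -99.88°.

-51.14°, -99.88°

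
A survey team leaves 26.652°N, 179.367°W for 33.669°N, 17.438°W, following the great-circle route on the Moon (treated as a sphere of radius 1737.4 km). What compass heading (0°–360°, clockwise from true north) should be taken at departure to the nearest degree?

With φ₁ = 0.4652, φ₂ = 0.5876, Δλ = 2.8262 rad, the forward-azimuth formula gives
θ = atan2( sin Δλ cos φ₂ , cos φ₁ sin φ₂ − sin φ₁ cos φ₂ cos Δλ ) = atan2(0.2582, 0.8504) = 16.89°.
So the initial bearing is 17°.

17°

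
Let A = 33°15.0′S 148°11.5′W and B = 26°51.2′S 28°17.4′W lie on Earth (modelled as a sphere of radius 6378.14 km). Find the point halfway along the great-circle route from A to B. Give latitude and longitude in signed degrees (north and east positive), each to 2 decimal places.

-49.08°, -85.04°

Central angle δ = 1.6954 rad. Interpolating on the sphere with fraction f = 0.5:
P = [sin((1−f)δ)·A + sin(fδ)·B] / sin δ = 0.7556·A + 0.7556·B in Cartesian coordinates,
giving P = (0.0566, -0.6526, -0.7556), i.e. latitude -49.08°, longitude -85.04°.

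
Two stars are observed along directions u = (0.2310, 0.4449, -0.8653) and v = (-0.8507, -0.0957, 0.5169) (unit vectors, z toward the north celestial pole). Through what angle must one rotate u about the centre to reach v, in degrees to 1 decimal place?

u·v = -0.6864; |u| = 1.0000, |v| = 1.0000.
cos θ = (u·v)/(|u||v|) = -0.6863, so θ = 133.3°.

133.3°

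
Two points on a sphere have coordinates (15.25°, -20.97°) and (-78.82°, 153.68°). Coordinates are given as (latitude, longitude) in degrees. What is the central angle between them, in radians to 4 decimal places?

2.0312 rad

In radians: φ₁ = 0.2662, φ₂ = -1.3757, Δλ = 174.650° = 3.0482 rad.
Haversine: a = sin²(Δφ/2) + cos φ₁ cos φ₂ sin²(Δλ/2) = 0.5355 + (0.9648)(0.1939)(0.9978) = 0.72214.
Central angle c = 2·arcsin(√a) = 2.03118 rad.
So the angular separation is 2.0312 rad.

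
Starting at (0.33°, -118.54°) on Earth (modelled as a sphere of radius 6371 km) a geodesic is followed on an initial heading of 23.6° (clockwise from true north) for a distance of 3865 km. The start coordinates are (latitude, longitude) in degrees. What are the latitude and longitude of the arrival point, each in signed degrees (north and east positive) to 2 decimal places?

Angular distance δ = d/R = 3865/6371 = 0.60666 rad; initial bearing θ = 0.4119 rad.
sin φ₂ = sin φ₁ cos δ + cos φ₁ sin δ cos θ = (0.0058)(0.8216) + (1.0000)(0.5701)(0.9164) = 0.5272, so φ₂ = 31.81°.
Δλ = atan2(sin θ sin δ cos φ₁, cos δ − sin φ₁ sin φ₂) = atan2(0.2282, 0.8185) = 15.581°.
λ₂ = -118.540° + 15.581° = -102.96°.

31.81°, -102.96°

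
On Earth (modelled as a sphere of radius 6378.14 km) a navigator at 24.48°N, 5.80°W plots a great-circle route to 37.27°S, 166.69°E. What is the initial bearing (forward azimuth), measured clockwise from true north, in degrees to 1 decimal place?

With φ₁ = 0.4273, φ₂ = -0.6505, Δλ = 3.0105 rad, the forward-azimuth formula gives
θ = atan2( sin Δλ cos φ₂ , cos φ₁ sin φ₂ − sin φ₁ cos φ₂ cos Δλ ) = atan2(0.1040, -0.2242) = 155.11°.
So the initial bearing is 155.1°.

155.1°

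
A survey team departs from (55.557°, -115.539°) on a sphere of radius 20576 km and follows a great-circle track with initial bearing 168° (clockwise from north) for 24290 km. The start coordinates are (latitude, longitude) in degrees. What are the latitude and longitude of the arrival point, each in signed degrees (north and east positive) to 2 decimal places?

-11.41°, -104.23°

Angular distance δ = d/R = 24290/20576 = 1.18050 rad; initial bearing θ = 2.9322 rad.
sin φ₂ = sin φ₁ cos δ + cos φ₁ sin δ cos θ = (0.8247)(0.3805) + (0.5656)(0.9248)(-0.9781) = -0.1979, so φ₂ = -11.41°.
Δλ = atan2(sin θ sin δ cos φ₁, cos δ − sin φ₁ sin φ₂) = atan2(0.1087, 0.5436) = 11.312°.
λ₂ = -115.539° + 11.312° = -104.23°.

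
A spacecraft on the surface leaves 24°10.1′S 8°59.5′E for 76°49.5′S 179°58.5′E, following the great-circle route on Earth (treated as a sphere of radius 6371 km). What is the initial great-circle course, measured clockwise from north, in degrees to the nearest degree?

178°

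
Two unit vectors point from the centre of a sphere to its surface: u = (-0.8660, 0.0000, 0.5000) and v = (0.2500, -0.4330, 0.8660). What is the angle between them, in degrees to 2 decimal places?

u·v = 0.2165; |u| = 1.0000, |v| = 1.0000.
cos θ = (u·v)/(|u||v|) = 0.2165, so θ = 77.50°.

77.50°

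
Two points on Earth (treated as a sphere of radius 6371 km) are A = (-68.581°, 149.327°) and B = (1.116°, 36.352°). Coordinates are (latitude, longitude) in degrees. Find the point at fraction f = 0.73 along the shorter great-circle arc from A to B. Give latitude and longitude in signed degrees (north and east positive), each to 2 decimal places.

-23.98°, 46.03°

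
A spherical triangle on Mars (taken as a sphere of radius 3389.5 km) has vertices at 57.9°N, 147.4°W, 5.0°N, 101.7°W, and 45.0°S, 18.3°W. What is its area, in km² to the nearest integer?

10239316 km²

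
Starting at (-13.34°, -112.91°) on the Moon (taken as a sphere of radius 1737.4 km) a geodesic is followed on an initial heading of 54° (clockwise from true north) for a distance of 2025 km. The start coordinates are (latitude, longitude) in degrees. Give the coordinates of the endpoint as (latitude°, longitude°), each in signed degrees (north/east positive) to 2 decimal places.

25.76°, -57.27°

Angular distance δ = d/R = 2025/1737.4 = 1.16553 rad; initial bearing θ = 0.9425 rad.
sin φ₂ = sin φ₁ cos δ + cos φ₁ sin δ cos θ = (-0.2307)(0.3943) + (0.9730)(0.9190)(0.5878) = 0.4346, so φ₂ = 25.76°.
Δλ = atan2(sin θ sin δ cos φ₁, cos δ − sin φ₁ sin φ₂) = atan2(0.7234, 0.4945) = 55.643°.
λ₂ = -112.910° + 55.643° = -57.27°.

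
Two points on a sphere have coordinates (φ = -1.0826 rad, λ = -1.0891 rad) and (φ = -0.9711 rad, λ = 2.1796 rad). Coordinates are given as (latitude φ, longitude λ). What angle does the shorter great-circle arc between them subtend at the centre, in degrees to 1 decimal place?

Let φ₁ = -1.0826 rad, φ₂ = -0.9711 rad, and Δλ = -3.0145 rad.
cos c = sin φ₁ sin φ₂ + cos φ₁ cos φ₂ cos Δλ = (-0.8832)(-0.8255) + (0.4690)(0.5644)(-0.9919) = 0.46649,
so c = arccos(0.46649) = 1.08548 rad.
So the angular separation is 62.2°.

62.2°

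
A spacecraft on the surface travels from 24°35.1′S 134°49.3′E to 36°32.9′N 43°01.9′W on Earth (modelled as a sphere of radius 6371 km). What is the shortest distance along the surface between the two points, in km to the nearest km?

18669 km

In radians: φ₁ = -0.4291, φ₂ = 0.6379, Δλ = -177.853° = -3.1041 rad.
cos c = sin φ₁ sin φ₂ + cos φ₁ cos φ₂ cos Δλ = (-0.4160)(0.5955) + (0.9093)(0.8034)(-0.9993) = -0.97777,
so c = arccos(-0.97777) = 2.93033 rad.
Distance = R·c = 6371 × 2.9303 ≈ 18669 km.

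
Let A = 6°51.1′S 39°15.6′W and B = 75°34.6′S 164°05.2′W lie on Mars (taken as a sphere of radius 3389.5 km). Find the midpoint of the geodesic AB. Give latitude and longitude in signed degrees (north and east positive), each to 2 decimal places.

The central angle between A and B is δ = 1.5965 rad.
With f = 0.5, the slerp weights are sin((1−f)δ)/sin δ = 0.7164 and sin(fδ)/sin δ = 0.7164.
Weighted sum of the unit vectors: (0.7164)·(0.7688,-0.6283,-0.1193) + (0.7164)·(-0.2395,-0.0683,-0.9685) = (0.3791, -0.4990, -0.7793).
Converting back: φ = atan2(z, √(x²+y²)) = -51.19°, λ = atan2(y, x) = -52.78°.

-51.19°, -52.78°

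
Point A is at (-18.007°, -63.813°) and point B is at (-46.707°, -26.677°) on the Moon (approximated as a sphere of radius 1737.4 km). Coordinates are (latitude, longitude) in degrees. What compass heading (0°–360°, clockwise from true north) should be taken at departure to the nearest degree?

With φ₁ = -0.3143, φ₂ = -0.8152, Δλ = 0.6481 rad, the forward-azimuth formula gives
θ = atan2( sin Δλ cos φ₂ , cos φ₁ sin φ₂ − sin φ₁ cos φ₂ cos Δλ ) = atan2(0.4140, -0.5232) = 141.65°.
So the initial bearing is 142°.

142°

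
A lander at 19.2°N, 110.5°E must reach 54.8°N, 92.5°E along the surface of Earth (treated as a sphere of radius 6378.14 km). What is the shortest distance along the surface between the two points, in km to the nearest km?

4246 km

With latitudes φ₁ = 19.200°, φ₂ = 54.800° and longitude difference Δλ = -18.000°:
cos c = sin φ₁ sin φ₂ + cos φ₁ cos φ₂ cos Δλ = (0.3289)(0.8171) + (0.9444)(0.5764)(0.9511) = 0.78646,
so c = arccos(0.78646) = 0.66574 rad.
Distance = R·c = 6378.14 × 0.6657 ≈ 4246 km.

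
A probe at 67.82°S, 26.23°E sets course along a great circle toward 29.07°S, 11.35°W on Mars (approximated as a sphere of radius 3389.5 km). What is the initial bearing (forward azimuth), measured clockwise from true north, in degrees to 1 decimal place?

310.7°

With φ₁ = -1.1837, φ₂ = -0.5074, Δλ = -0.6559 rad, the forward-azimuth formula gives
θ = atan2( sin Δλ cos φ₂ , cos φ₁ sin φ₂ − sin φ₁ cos φ₂ cos Δλ ) = atan2(-0.5330, 0.4580) = -49.33°.
Adding 360° brings this into [0°, 360°): 310.7°.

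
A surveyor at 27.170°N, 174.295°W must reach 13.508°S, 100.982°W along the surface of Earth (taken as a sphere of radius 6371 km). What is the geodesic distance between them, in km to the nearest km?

9102 km

In radians: φ₁ = 0.4742, φ₂ = -0.2358, Δλ = 73.313° = 1.2796 rad.
Haversine: a = sin²(Δφ/2) + cos φ₁ cos φ₂ sin²(Δλ/2) = 0.1208 + (0.8897)(0.9723)(0.3564) = 0.42913.
Central angle c = 2·arcsin(√a) = 1.42859 rad.
Distance = R·c = 6371 × 1.4286 ≈ 9102 km.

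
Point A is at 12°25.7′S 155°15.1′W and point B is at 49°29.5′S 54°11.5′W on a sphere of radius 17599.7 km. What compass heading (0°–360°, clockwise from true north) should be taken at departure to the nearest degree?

140°

With φ₁ = -0.2169, φ₂ = -0.8638, Δλ = 1.7638 rad, the forward-azimuth formula gives
θ = atan2( sin Δλ cos φ₂ , cos φ₁ sin φ₂ − sin φ₁ cos φ₂ cos Δλ ) = atan2(0.6375, -0.7693) = 140.35°.
So the initial bearing is 140°.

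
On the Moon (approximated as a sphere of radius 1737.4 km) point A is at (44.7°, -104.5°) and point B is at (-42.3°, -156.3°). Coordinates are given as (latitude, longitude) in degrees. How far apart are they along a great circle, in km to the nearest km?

2988 km

With latitudes φ₁ = 44.700°, φ₂ = -42.300° and longitude difference Δλ = -51.800°:
cos c = sin φ₁ sin φ₂ + cos φ₁ cos φ₂ cos Δλ = (0.7034)(-0.6730) + (0.7108)(0.7396)(0.6184) = -0.14828,
so c = arccos(-0.14828) = 1.71962 rad.
Distance = R·c = 1737.4 × 1.7196 ≈ 2988 km.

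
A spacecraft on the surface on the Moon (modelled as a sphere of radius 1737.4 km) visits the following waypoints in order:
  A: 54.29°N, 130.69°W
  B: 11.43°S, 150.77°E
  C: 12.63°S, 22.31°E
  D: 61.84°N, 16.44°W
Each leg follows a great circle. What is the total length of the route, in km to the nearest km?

Leg A→B: central angle 1.6181 rad, distance 2811.2 km.
Leg B→C: central angle 2.1550 rad, distance 3744.1 km.
Leg C→D: central angle 1.4036 rad, distance 2438.7 km.
Total: 2811.2 + 3744.1 + 2438.7 ≈ 8994 km.

8994 km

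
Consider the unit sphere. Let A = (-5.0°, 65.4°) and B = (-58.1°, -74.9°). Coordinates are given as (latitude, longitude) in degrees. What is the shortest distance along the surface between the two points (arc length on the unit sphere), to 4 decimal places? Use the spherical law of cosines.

1.9082

Let φ₁ = -0.0873 rad, φ₂ = -1.0140 rad, and Δλ = -2.4487 rad.
cos c = sin φ₁ sin φ₂ + cos φ₁ cos φ₂ cos Δλ = (-0.0872)(-0.8490) + (0.9962)(0.5284)(-0.7694) = -0.33104,
so c = arccos(-0.33104) = 1.90820 rad.
On the unit sphere the arc length equals the central angle: 1.9082.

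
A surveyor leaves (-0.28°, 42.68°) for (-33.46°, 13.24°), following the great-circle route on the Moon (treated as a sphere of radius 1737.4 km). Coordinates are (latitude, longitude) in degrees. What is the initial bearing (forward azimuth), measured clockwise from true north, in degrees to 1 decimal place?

216.8°

Δλ = -29.440° = -0.5138 rad.
y = sin Δλ · cos φ₂ = (-0.4915)(0.8343) = -0.4101
x = cos φ₁ sin φ₂ − sin φ₁ cos φ₂ cos Δλ = (1.0000)(-0.5514) − (-0.0049)(0.8343)(0.8709) = -0.5478
θ = atan2(y, x) = -143.18°; adding 360° gives 216.8°.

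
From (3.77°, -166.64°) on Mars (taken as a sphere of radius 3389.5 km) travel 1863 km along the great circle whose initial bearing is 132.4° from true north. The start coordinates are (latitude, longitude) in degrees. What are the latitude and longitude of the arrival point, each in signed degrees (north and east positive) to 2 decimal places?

Angular distance δ = d/R = 1863/3389.5 = 0.54964 rad; initial bearing θ = 2.3108 rad.
sin φ₂ = sin φ₁ cos δ + cos φ₁ sin δ cos θ = (0.0658)(0.8527) + (0.9978)(0.5224)(-0.6743) = -0.2954, so φ₂ = -17.18°.
Δλ = atan2(sin θ sin δ cos φ₁, cos δ − sin φ₁ sin φ₂) = atan2(0.3849, 0.8721) = 23.814°.
λ₂ = -166.640° + 23.814° = -142.83°.

-17.18°, -142.83°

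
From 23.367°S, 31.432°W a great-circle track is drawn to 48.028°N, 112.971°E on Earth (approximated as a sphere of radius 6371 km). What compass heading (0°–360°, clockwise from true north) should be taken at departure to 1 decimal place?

39.8°

With φ₁ = -0.4078, φ₂ = 0.8382, Δλ = 2.5203 rad, the forward-azimuth formula gives
θ = atan2( sin Δλ cos φ₂ , cos φ₁ sin φ₂ − sin φ₁ cos φ₂ cos Δλ ) = atan2(0.3893, 0.4668) = 39.82°.
So the initial bearing is 39.8°.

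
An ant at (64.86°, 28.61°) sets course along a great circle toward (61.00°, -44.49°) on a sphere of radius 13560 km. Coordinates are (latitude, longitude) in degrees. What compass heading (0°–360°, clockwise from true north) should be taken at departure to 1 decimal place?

With φ₁ = 1.1320, φ₂ = 1.0647, Δλ = -1.2758 rad, the forward-azimuth formula gives
θ = atan2( sin Δλ cos φ₂ , cos φ₁ sin φ₂ − sin φ₁ cos φ₂ cos Δλ ) = atan2(-0.4639, 0.2440) = -62.26°.
Adding 360° brings this into [0°, 360°): 297.7°.

297.7°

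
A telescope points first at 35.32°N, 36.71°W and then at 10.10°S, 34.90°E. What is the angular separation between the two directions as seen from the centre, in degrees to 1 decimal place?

81.3°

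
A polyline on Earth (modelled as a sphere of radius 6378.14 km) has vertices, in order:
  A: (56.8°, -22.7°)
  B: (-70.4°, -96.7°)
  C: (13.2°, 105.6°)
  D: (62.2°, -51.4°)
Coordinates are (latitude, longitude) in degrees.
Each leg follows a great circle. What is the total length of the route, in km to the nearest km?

Leg A→B: central angle 2.4004 rad, distance 15310.0 km.
Leg B→C: central angle 2.1145 rad, distance 13486.4 km.
Leg C→D: central angle 1.7885 rad, distance 11407.2 km.
Total: 15310.0 + 13486.4 + 11407.2 ≈ 40204 km.

40204 km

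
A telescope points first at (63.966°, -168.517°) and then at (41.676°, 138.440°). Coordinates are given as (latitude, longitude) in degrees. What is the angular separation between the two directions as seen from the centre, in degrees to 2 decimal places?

37.39°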